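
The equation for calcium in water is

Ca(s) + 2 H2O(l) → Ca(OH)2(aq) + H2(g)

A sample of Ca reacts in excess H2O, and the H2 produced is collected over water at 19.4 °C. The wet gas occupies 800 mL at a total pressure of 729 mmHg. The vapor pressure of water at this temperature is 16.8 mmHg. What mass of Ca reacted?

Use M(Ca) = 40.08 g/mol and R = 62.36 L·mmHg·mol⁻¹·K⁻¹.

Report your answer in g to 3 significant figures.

P(H2) = 729 − 16.8 = 712.2 mmHg
n(H2) = PV/RT = (712.2 × 0.8000) / (62.36 × 292.55) = 0.03123 mol
n(Ca) = (1/1) × 0.03123 = 0.03123 mol
m(Ca) = 0.03123 × 40.08 = 1.252 g

1.25 g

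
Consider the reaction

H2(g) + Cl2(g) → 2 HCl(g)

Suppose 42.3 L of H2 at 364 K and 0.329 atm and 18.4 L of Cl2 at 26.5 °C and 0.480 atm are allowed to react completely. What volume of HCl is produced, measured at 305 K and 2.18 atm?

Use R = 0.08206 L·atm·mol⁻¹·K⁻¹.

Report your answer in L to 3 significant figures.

n(H2) = PV/RT = (0.329 × 42.3) / (0.08206 × 364) = 0.4659 mol
n(Cl2) = PV/RT = (0.480 × 18.4) / (0.08206 × 299.65) = 0.3592 mol
For 0.4659 mol H2, stoichiometry requires (1/1) × 0.4659 = 0.4659 mol Cl2; 0.3592 mol is available, so Cl2 is limiting.
n(HCl) = (2/1) × 0.3592 = 0.7184 mol
V(HCl) = nRT/P = 0.7184 × 0.08206 × 305 / 2.18 = 8.248 L

8.25 L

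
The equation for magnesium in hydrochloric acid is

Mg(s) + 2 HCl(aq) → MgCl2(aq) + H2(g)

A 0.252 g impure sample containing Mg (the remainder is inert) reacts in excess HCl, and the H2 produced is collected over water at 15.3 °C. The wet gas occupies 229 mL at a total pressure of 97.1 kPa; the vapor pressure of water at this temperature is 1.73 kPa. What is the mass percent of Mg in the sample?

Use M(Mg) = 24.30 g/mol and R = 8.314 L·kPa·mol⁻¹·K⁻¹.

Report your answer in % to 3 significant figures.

87.8 %

P(H2) = 97.1 − 1.73 = 95.37 kPa
n(H2) = PV/RT = (95.37 × 0.2290) / (8.314 × 288.45) = 0.009107 mol
n(Mg) = (1/1) × 0.009107 = 0.009107 mol
m(Mg) = 0.009107 × 24.30 = 0.2213 g
%Mg = 0.2213 / 0.252 × 100 = 87.82%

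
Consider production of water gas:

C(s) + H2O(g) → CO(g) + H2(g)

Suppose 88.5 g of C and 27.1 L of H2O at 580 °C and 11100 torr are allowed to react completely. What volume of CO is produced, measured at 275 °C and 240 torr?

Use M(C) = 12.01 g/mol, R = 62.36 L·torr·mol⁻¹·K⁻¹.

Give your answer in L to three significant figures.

805 L

n(C) = 88.5 / 12.01 = 7.369 mol
n(H2O) = PV/RT = (11100 × 27.1) / (62.36 × 853.15) = 5.654 mol
For 7.369 mol C, stoichiometry requires (1/1) × 7.369 = 7.369 mol H2O; 5.654 mol is available, so H2O is limiting.
n(CO) = (1/1) × 5.654 = 5.654 mol
V(CO) = nRT/P = 5.654 × 62.36 × 548.15 / 240 = 805.3 L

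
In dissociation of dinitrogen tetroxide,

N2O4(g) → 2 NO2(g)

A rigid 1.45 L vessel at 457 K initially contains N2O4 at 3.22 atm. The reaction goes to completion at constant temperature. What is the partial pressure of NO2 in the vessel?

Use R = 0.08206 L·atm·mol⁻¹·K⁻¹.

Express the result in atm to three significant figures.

6.44 atm

n(N2O4)₀ = PV/RT = (3.22 × 1.45) / (0.08206 × 457) = 0.1245 mol
n(NO2) = (2/1) × 0.1245 = 0.2490 mol
P(NO2) = nRT/V = 0.2490 × 0.08206 × 457 / 1.45 = 6.440 atm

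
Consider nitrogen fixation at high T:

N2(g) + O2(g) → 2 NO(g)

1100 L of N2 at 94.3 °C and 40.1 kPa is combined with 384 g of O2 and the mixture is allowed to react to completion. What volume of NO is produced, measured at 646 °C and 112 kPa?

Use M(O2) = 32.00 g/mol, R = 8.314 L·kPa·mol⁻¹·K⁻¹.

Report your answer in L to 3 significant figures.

n(N2) = PV/RT = (40.1 × 1100) / (8.314 × 367.45) = 14.44 mol
n(O2) = 384 / 32.00 = 12.00 mol
For 14.44 mol N2, stoichiometry requires (1/1) × 14.44 = 14.44 mol O2; 12.00 mol is available, so O2 is limiting.
n(NO) = (2/1) × 12.00 = 24.00 mol
V(NO) = nRT/P = 24.00 × 8.314 × 919.15 / 112 = 1638 L

1640 L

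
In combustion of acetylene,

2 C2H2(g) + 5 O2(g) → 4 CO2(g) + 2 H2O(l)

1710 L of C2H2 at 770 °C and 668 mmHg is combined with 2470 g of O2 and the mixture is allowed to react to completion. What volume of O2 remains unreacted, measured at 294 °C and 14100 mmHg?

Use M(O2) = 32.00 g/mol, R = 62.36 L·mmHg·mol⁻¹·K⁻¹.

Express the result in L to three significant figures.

83.5 L

n(C2H2) = PV/RT = (668 × 1710) / (62.36 × 1043.15) = 17.56 mol
n(O2) = 2470 / 32.00 = 77.19 mol
For 17.56 mol C2H2, stoichiometry requires (5/2) × 17.56 = 43.90 mol O2; 77.19 mol is available, so C2H2 is limiting.
n(O2) consumed = (5/2) × 17.56 = 43.90 mol; remaining = 77.19 − 43.90 = 33.29 mol
V(O2) = nRT/P = 33.29 × 62.36 × 567.15 / 14100 = 83.50 L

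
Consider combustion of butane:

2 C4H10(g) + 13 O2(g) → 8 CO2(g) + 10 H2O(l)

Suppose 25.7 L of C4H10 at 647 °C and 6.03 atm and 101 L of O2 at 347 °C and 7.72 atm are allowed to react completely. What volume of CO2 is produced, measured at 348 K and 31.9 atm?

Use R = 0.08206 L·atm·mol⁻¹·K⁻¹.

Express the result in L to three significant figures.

7.35 L

n(C4H10) = PV/RT = (6.03 × 25.7) / (0.08206 × 920.15) = 2.052 mol
n(O2) = PV/RT = (7.72 × 101) / (0.08206 × 620.15) = 15.32 mol
For 2.052 mol C4H10, stoichiometry requires (13/2) × 2.052 = 13.34 mol O2; 15.32 mol is available, so C4H10 is limiting.
n(CO2) = (8/2) × 2.052 = 8.208 mol
V(CO2) = nRT/P = 8.208 × 0.08206 × 348 / 31.9 = 7.348 L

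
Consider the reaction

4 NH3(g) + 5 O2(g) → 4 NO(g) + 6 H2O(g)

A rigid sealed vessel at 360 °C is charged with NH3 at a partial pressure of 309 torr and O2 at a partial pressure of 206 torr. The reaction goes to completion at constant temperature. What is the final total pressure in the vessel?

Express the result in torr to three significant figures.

556 torr

With V and T fixed, P_i ∝ n_i, so the mole ratios apply directly to partial pressures at 360 °C.
P(O2) required for 309 torr of NH3 = (5/4) × 309 = 386.2 torr; available 206 torr, so O2 is limiting.
P(NH3) remaining = 309 − (4/5) × 206 = 144.2 torr
P(gaseous products) = (4+6)/5 × 206 = 412.0 torr
P_total at 360 °C = 144.2 + 412.0 = 556.2 torr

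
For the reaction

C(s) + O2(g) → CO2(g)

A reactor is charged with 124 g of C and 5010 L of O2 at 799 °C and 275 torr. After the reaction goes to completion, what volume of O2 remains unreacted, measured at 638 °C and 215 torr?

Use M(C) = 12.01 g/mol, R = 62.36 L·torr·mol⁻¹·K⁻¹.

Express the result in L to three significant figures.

n(C) = 124 / 12.01 = 10.32 mol
n(O2) = PV/RT = (275 × 5010) / (62.36 × 1072.15) = 20.61 mol
For 10.32 mol C, stoichiometry requires (1/1) × 10.32 = 10.32 mol O2; 20.61 mol is available, so C is limiting.
n(O2) consumed = (1/1) × 10.32 = 10.32 mol; remaining = 20.61 − 10.32 = 10.29 mol
V(O2) = nRT/P = 10.29 × 62.36 × 911.15 / 215 = 2719 L

2720 L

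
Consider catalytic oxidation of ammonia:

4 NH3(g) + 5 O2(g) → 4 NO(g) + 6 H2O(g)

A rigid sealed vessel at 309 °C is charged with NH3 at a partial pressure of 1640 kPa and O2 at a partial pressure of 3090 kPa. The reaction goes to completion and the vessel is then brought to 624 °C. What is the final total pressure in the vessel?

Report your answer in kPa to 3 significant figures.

7920 kPa

At constant V, partial pressures at 309 °C are proportional to moles, so apply stoichiometry directly to pressures.
P(O2) required for 1640 kPa of NH3 = (5/4) × 1640 = 2050 kPa; available 3090 kPa, so NH3 is limiting.
P(O2) remaining = 3090 − (5/4) × 1640 = 1040 kPa
P(gaseous products) = (4+6)/4 × 1640 = 4100 kPa
P_total at 309 °C = 1040 + 4100 = 5140 kPa
Scaling to 624 °C: P = 5140 × 897.15/582.15 = 7921 kPa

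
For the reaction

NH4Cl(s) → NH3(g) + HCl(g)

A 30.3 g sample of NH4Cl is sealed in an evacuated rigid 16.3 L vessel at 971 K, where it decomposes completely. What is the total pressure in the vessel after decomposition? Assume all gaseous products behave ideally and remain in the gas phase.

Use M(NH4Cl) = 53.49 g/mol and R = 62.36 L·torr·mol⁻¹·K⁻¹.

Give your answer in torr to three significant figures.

4210 torr

n(NH4Cl) = 30.3 / 53.49 = 0.5665 mol
n(gas produced) = (2/1) × 0.5665 = 1.133 mol
P = nRT/V = 1.133 × 62.36 × 971 / 16.3 = 4209 torr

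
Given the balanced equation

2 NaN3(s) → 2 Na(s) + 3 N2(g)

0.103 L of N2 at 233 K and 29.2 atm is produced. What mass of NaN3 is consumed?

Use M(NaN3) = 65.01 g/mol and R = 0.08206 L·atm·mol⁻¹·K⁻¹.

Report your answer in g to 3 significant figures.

n(N2) = PV/RT = (29.2 × 0.103) / (0.08206 × 233) = 0.1573 mol
n(NaN3) = (2/3) × 0.1573 = 0.1049 mol
m(NaN3) = 0.1049 × 65.01 = 6.820 g

6.82 g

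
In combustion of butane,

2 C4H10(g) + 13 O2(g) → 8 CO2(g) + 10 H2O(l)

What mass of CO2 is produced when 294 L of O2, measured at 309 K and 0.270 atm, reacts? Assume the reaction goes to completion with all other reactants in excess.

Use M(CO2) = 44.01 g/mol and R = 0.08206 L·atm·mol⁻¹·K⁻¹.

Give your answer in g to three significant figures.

84.8 g

n(O2) = PV/RT = (0.270 × 294) / (0.08206 × 309) = 3.131 mol
n(CO2) = (8/13) × 3.131 = 1.927 mol
m(CO2) = 1.927 × 44.01 = 84.81 g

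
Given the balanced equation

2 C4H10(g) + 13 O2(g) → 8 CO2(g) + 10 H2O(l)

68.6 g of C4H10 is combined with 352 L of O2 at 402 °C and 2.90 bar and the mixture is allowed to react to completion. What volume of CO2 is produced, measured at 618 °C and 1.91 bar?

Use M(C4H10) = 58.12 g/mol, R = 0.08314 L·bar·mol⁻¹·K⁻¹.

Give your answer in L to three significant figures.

183 L

n(C4H10) = 68.6 / 58.12 = 1.180 mol
n(O2) = PV/RT = (2.90 × 352) / (0.08314 × 675.15) = 18.19 mol
For 1.180 mol C4H10, stoichiometry requires (13/2) × 1.180 = 7.670 mol O2; 18.19 mol is available, so C4H10 is limiting.
n(CO2) = (8/2) × 1.180 = 4.720 mol
V(CO2) = nRT/P = 4.720 × 0.08314 × 891.15 / 1.91 = 183.1 L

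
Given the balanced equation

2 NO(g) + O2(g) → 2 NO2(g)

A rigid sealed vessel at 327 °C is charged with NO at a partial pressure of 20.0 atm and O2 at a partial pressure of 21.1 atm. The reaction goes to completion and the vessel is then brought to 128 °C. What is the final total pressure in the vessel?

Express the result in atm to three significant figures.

With V and T fixed, P_i ∝ n_i, so the mole ratios apply directly to partial pressures at 327 °C.
P(O2) required for 20.0 atm of NO = (1/2) × 20.0 = 10.00 atm; available 21.1 atm, so NO is limiting.
P(O2) remaining = 21.1 − (1/2) × 20.0 = 11.10 atm
P(gaseous products) = (2)/2 × 20.0 = 20.00 atm
P_total at 327 °C = 11.10 + 20.00 = 31.10 atm
Scaling to 128 °C: P = 31.10 × 401.15/600.15 = 20.79 atm

20.8 atm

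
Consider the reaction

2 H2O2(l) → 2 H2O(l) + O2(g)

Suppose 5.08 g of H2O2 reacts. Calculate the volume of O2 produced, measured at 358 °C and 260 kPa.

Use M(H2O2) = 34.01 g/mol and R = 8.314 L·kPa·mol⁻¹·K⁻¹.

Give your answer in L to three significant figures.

1.51 L

n(H2O2) = 5.080 / 34.01 = 0.1494 mol
n(O2) = (1/2) × 0.1494 = 0.07470 mol
V = nRT/P = 0.07470 × 8.314 × 631.15 / 260 = 1.508 L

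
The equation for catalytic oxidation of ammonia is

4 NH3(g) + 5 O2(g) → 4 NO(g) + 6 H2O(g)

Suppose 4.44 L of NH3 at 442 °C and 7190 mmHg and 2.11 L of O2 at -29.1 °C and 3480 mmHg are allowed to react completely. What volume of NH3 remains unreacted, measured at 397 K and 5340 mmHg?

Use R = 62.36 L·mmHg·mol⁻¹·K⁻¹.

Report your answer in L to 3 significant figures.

n(NH3) = PV/RT = (7190 × 4.44) / (62.36 × 715.15) = 0.7158 mol
n(O2) = PV/RT = (3480 × 2.11) / (62.36 × 244.05) = 0.4825 mol
For 0.7158 mol NH3, stoichiometry requires (5/4) × 0.7158 = 0.8947 mol O2; 0.4825 mol is available, so O2 is limiting.
n(NH3) consumed = (4/5) × 0.4825 = 0.3860 mol; remaining = 0.7158 − 0.3860 = 0.3298 mol
V(NH3) = nRT/P = 0.3298 × 62.36 × 397 / 5340 = 1.529 L

1.53 L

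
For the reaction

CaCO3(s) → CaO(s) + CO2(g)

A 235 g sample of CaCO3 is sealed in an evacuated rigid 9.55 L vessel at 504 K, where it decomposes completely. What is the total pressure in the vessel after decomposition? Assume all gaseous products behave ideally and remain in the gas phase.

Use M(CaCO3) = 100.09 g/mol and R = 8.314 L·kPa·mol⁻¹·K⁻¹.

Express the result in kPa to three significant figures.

1030 kPa

n(CaCO3) = 235 / 100.09 = 2.348 mol
n(gas produced) = (1/1) × 2.348 = 2.348 mol
P = nRT/V = 2.348 × 8.314 × 504 / 9.55 = 1030 kPa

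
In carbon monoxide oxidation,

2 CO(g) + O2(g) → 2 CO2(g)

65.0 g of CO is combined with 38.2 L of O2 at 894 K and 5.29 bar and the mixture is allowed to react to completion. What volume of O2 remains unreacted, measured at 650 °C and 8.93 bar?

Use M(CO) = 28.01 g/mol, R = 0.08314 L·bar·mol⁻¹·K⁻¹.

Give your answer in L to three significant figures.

13.4 L

n(CO) = 65.0 / 28.01 = 2.321 mol
n(O2) = PV/RT = (5.29 × 38.2) / (0.08314 × 894) = 2.719 mol
For 2.321 mol CO, stoichiometry requires (1/2) × 2.321 = 1.161 mol O2; 2.719 mol is available, so CO is limiting.
n(O2) consumed = (1/2) × 2.321 = 1.161 mol; remaining = 2.719 − 1.161 = 1.558 mol
V(O2) = nRT/P = 1.558 × 0.08314 × 923.15 / 8.93 = 13.39 L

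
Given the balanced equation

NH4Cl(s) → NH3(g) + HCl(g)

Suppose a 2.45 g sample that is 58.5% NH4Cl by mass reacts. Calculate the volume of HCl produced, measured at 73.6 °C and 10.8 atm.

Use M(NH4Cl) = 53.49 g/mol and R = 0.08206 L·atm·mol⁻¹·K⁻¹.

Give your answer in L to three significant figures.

mass of NH4Cl = 2.45 × 58.5/100 = 1.433 g
n(NH4Cl) = 1.433 / 53.49 = 0.02679 mol
n(HCl) = (1/1) × 0.02679 = 0.02679 mol
V = nRT/P = 0.02679 × 0.08206 × 346.75 / 10.8 = 0.07058 L

0.0706 L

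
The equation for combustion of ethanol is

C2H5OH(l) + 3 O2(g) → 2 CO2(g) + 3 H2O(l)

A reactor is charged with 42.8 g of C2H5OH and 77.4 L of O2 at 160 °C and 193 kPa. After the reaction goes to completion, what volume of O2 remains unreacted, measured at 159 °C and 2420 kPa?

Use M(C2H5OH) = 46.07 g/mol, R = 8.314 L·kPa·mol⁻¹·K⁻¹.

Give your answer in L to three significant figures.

2.02 L

n(C2H5OH) = 42.8 / 46.07 = 0.9290 mol
n(O2) = PV/RT = (193 × 77.4) / (8.314 × 433.15) = 4.148 mol
For 0.9290 mol C2H5OH, stoichiometry requires (3/1) × 0.9290 = 2.787 mol O2; 4.148 mol is available, so C2H5OH is limiting.
n(O2) consumed = (3/1) × 0.9290 = 2.787 mol; remaining = 4.148 − 2.787 = 1.361 mol
V(O2) = nRT/P = 1.361 × 8.314 × 432.15 / 2420 = 2.021 L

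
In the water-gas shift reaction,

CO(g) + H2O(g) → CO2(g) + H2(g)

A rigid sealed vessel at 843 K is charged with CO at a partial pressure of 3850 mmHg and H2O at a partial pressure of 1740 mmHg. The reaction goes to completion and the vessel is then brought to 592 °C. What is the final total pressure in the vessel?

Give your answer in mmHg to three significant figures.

With V and T fixed, P_i ∝ n_i, so the mole ratios apply directly to partial pressures at 843 K.
P(H2O) required for 3850 mmHg of CO = (1/1) × 3850 = 3850 mmHg; available 1740 mmHg, so H2O is limiting.
P(CO) remaining = 3850 − (1/1) × 1740 = 2110 mmHg
P(gaseous products) = (1+1)/1 × 1740 = 3480 mmHg
P_total at 843 K = 2110 + 3480 = 5590 mmHg
Scaling to 592 °C: P = 5590 × 865.15/843 = 5737 mmHg

5740 mmHg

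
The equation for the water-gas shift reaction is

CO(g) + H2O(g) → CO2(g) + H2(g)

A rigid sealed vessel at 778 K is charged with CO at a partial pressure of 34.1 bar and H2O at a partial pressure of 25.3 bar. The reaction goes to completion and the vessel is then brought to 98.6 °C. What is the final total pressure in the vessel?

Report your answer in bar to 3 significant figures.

At constant V, partial pressures at 778 K are proportional to moles, so apply stoichiometry directly to pressures.
P(H2O) required for 34.1 bar of CO = (1/1) × 34.1 = 34.10 bar; available 25.3 bar, so H2O is limiting.
P(CO) remaining = 34.1 − (1/1) × 25.3 = 8.800 bar
P(gaseous products) = (1+1)/1 × 25.3 = 50.60 bar
P_total at 778 K = 8.800 + 50.60 = 59.40 bar
Scaling to 98.6 °C: P = 59.40 × 371.75/778 = 28.38 bar

28.4 bar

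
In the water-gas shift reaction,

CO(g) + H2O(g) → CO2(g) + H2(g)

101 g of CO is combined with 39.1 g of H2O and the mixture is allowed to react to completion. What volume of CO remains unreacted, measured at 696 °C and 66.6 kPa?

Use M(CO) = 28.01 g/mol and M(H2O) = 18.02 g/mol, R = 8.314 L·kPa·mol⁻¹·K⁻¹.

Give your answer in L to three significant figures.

174 L

n(CO) = 101 / 28.01 = 3.606 mol
n(H2O) = 39.1 / 18.02 = 2.170 mol
For 3.606 mol CO, stoichiometry requires (1/1) × 3.606 = 3.606 mol H2O; 2.170 mol is available, so H2O is limiting.
n(CO) consumed = (1/1) × 2.170 = 2.170 mol; remaining = 3.606 − 2.170 = 1.436 mol
V(CO) = nRT/P = 1.436 × 8.314 × 969.15 / 66.6 = 173.7 L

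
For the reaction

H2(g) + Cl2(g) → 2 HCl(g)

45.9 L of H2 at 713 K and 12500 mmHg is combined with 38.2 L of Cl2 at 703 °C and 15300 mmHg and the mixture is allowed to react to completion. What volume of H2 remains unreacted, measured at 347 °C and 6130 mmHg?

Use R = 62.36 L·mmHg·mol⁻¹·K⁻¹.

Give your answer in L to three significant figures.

n(H2) = PV/RT = (12500 × 45.9) / (62.36 × 713) = 12.90 mol
n(Cl2) = PV/RT = (15300 × 38.2) / (62.36 × 976.15) = 9.601 mol
For 12.90 mol H2, stoichiometry requires (1/1) × 12.90 = 12.90 mol Cl2; 9.601 mol is available, so Cl2 is limiting.
n(H2) consumed = (1/1) × 9.601 = 9.601 mol; remaining = 12.90 − 9.601 = 3.299 mol
V(H2) = nRT/P = 3.299 × 62.36 × 620.15 / 6130 = 20.81 L

20.8 L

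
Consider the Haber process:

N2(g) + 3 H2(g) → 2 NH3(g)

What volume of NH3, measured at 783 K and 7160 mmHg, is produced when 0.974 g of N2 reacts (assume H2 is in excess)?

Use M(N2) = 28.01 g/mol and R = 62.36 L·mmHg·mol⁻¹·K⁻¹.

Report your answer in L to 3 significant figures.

n(N2) = 0.9740 / 28.01 = 0.03477 mol
n(NH3) = (2/1) × 0.03477 = 0.06954 mol
V = nRT/P = 0.06954 × 62.36 × 783 / 7160 = 0.4742 L

0.474 L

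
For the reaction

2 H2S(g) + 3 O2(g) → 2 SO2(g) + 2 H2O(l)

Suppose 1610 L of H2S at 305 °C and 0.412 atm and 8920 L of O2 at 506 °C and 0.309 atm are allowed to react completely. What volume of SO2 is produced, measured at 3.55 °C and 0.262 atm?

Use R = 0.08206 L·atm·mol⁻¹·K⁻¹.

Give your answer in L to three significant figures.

n(H2S) = PV/RT = (0.412 × 1610) / (0.08206 × 578.15) = 13.98 mol
n(O2) = PV/RT = (0.309 × 8920) / (0.08206 × 779.15) = 43.11 mol
For 13.98 mol H2S, stoichiometry requires (3/2) × 13.98 = 20.97 mol O2; 43.11 mol is available, so H2S is limiting.
n(SO2) = (2/2) × 13.98 = 13.98 mol
V(SO2) = nRT/P = 13.98 × 0.08206 × 276.7 / 0.262 = 1212 L

1210 L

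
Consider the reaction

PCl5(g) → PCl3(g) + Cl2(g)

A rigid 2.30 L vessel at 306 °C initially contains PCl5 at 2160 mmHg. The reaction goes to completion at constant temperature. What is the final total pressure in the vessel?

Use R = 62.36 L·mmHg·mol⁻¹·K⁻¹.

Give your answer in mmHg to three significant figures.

4320 mmHg

Since T and V are fixed, P_final/P_initial = n_final/n_initial = 2/1.
P_final = (2/1) × 2160 = 4320 mmHg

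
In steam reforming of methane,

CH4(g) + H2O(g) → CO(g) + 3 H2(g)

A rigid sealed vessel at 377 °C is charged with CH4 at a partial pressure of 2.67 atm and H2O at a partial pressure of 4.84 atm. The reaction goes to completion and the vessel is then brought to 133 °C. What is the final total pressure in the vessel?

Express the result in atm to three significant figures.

8.03 atm

At constant V, partial pressures at 377 °C are proportional to moles, so apply stoichiometry directly to pressures.
P(H2O) required for 2.67 atm of CH4 = (1/1) × 2.67 = 2.670 atm; available 4.84 atm, so CH4 is limiting.
P(H2O) remaining = 4.84 − (1/1) × 2.67 = 2.170 atm
P(gaseous products) = (1+3)/1 × 2.67 = 10.68 atm
P_total at 377 °C = 2.170 + 10.68 = 12.85 atm
Scaling to 133 °C: P = 12.85 × 406.15/650.15 = 8.027 atm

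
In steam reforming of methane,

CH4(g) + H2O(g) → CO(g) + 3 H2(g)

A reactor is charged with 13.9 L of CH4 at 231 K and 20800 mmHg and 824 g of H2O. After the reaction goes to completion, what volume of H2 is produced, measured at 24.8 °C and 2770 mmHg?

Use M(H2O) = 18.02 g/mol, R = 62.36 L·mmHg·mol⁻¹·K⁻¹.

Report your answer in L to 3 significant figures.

n(CH4) = PV/RT = (20800 × 13.9) / (62.36 × 231) = 20.07 mol
n(H2O) = 824 / 18.02 = 45.73 mol
For 20.07 mol CH4, stoichiometry requires (1/1) × 20.07 = 20.07 mol H2O; 45.73 mol is available, so CH4 is limiting.
n(H2) = (3/1) × 20.07 = 60.21 mol
V(H2) = nRT/P = 60.21 × 62.36 × 297.95 / 2770 = 403.9 L

404 L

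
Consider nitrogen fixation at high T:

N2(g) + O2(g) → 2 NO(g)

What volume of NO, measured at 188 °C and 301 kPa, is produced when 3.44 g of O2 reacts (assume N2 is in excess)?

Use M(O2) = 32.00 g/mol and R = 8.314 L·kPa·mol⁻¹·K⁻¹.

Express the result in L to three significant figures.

n(O2) = 3.440 / 32.00 = 0.1075 mol
n(NO) = (2/1) × 0.1075 = 0.2150 mol
V = nRT/P = 0.2150 × 8.314 × 461.15 / 301 = 2.739 L

2.74 L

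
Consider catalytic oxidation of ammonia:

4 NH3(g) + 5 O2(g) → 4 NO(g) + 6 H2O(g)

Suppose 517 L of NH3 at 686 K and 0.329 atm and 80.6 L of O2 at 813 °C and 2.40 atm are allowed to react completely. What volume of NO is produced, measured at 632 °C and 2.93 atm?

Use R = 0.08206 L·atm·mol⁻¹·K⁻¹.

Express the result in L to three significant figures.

44.0 L

n(NH3) = PV/RT = (0.329 × 517) / (0.08206 × 686) = 3.022 mol
n(O2) = PV/RT = (2.40 × 80.6) / (0.08206 × 1086.15) = 2.170 mol
For 3.022 mol NH3, stoichiometry requires (5/4) × 3.022 = 3.777 mol O2; 2.170 mol is available, so O2 is limiting.
n(NO) = (4/5) × 2.170 = 1.736 mol
V(NO) = nRT/P = 1.736 × 0.08206 × 905.15 / 2.93 = 44.01 L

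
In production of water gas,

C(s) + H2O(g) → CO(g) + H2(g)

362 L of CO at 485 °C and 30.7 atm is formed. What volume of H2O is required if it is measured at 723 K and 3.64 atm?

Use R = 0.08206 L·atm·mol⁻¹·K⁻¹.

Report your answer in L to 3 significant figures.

n(CO) = PV/RT = (30.7 × 362) / (0.08206 × 758.15) = 178.6 mol
n(H2O) = (1/1) × 178.6 = 178.6 mol
V = nRT/P = 178.6 × 0.08206 × 723 / 3.64 = 2911 L

2910 L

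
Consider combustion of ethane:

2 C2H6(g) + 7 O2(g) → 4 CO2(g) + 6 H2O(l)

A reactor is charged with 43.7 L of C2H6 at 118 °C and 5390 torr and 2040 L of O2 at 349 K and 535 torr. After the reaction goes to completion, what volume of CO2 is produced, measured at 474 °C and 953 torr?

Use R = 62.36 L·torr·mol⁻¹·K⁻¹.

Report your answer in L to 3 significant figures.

n(C2H6) = PV/RT = (5390 × 43.7) / (62.36 × 391.15) = 9.657 mol
n(O2) = PV/RT = (535 × 2040) / (62.36 × 349) = 50.15 mol
For 9.657 mol C2H6, stoichiometry requires (7/2) × 9.657 = 33.80 mol O2; 50.15 mol is available, so C2H6 is limiting.
n(CO2) = (4/2) × 9.657 = 19.31 mol
V(CO2) = nRT/P = 19.31 × 62.36 × 747.15 / 953 = 944.1 L

944 L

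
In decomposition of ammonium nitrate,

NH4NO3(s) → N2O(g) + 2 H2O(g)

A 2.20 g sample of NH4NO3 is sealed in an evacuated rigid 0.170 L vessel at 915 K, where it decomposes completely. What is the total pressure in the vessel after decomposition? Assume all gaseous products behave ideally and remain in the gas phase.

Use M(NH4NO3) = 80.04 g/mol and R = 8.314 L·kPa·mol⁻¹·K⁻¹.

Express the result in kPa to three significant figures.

3690 kPa

n(NH4NO3) = 2.20 / 80.04 = 0.02749 mol
n(gas produced) = (3/1) × 0.02749 = 0.08247 mol
P = nRT/V = 0.08247 × 8.314 × 915 / 0.170 = 3690 kPa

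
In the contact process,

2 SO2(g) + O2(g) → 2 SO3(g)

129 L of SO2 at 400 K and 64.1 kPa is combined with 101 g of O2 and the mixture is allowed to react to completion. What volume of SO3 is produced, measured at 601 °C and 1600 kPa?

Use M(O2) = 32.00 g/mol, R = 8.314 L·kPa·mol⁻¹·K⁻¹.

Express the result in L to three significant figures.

11.3 L

n(SO2) = PV/RT = (64.1 × 129) / (8.314 × 400) = 2.486 mol
n(O2) = 101 / 32.00 = 3.156 mol
For 2.486 mol SO2, stoichiometry requires (1/2) × 2.486 = 1.243 mol O2; 3.156 mol is available, so SO2 is limiting.
n(SO3) = (2/2) × 2.486 = 2.486 mol
V(SO3) = nRT/P = 2.486 × 8.314 × 874.15 / 1600 = 11.29 L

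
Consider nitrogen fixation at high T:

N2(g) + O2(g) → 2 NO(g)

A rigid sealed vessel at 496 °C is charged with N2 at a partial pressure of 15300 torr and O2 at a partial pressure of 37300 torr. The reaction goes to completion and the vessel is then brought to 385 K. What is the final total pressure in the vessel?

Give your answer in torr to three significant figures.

26300 torr

Because the vessel is rigid and T is held at 496 °C, work the stoichiometry in partial pressures (P_i = n_iRT/V).
P(O2) required for 15300 torr of N2 = (1/1) × 15300 = 15300 torr; available 37300 torr, so N2 is limiting.
P(O2) remaining = 37300 − (1/1) × 15300 = 22000 torr
P(gaseous products) = (2)/1 × 15300 = 30600 torr
P_total at 496 °C = 22000 + 30600 = 52600 torr
Scaling to 385 K: P = 52600 × 385/769.15 = 26330 torr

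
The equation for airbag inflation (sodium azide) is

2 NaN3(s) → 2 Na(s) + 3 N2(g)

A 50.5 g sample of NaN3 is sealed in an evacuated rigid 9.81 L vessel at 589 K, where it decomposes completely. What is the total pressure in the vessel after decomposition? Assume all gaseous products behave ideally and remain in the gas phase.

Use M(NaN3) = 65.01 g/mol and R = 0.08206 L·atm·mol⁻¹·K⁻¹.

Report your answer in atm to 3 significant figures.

5.74 atm

n(NaN3) = 50.5 / 65.01 = 0.7768 mol
n(gas produced) = (3/2) × 0.7768 = 1.165 mol
P = nRT/V = 1.165 × 0.08206 × 589 / 9.81 = 5.740 atm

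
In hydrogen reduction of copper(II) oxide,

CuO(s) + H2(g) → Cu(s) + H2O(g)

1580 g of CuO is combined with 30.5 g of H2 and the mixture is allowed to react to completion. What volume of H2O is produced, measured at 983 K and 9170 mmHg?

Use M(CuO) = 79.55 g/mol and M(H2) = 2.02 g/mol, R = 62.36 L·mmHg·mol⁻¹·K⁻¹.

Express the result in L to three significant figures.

n(CuO) = 1580 / 79.55 = 19.86 mol
n(H2) = 30.5 / 2.02 = 15.10 mol
For 19.86 mol CuO, stoichiometry requires (1/1) × 19.86 = 19.86 mol H2; 15.10 mol is available, so H2 is limiting.
n(H2O) = (1/1) × 15.10 = 15.10 mol
V(H2O) = nRT/P = 15.10 × 62.36 × 983 / 9170 = 100.9 L

101 L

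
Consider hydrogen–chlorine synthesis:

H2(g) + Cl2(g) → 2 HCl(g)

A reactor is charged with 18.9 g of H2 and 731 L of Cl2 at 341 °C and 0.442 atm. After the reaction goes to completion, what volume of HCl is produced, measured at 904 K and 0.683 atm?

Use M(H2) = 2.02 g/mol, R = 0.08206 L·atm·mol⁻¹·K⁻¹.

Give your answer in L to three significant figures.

1390 L

n(H2) = 18.9 / 2.02 = 9.356 mol
n(Cl2) = PV/RT = (0.442 × 731) / (0.08206 × 614.15) = 6.411 mol
For 9.356 mol H2, stoichiometry requires (1/1) × 9.356 = 9.356 mol Cl2; 6.411 mol is available, so Cl2 is limiting.
n(HCl) = (2/1) × 6.411 = 12.82 mol
V(HCl) = nRT/P = 12.82 × 0.08206 × 904 / 0.683 = 1392 L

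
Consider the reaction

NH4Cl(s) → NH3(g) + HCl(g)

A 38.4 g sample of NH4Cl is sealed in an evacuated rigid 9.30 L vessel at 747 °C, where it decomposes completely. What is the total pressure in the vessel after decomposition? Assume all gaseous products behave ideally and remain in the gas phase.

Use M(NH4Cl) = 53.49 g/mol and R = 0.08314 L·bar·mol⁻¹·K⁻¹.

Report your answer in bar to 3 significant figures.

n(NH4Cl) = 38.4 / 53.49 = 0.7179 mol
n(gas produced) = (2/1) × 0.7179 = 1.436 mol
P = nRT/V = 1.436 × 0.08314 × 1020.15 / 9.30 = 13.10 bar

13.1 bar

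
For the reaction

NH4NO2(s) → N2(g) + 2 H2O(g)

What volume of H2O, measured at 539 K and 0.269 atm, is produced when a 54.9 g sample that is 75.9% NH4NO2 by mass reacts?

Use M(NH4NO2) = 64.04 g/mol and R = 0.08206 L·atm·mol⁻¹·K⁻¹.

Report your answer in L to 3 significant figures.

mass of NH4NO2 = 54.9 × 75.9/100 = 41.67 g
n(NH4NO2) = 41.67 / 64.04 = 0.6507 mol
n(H2O) = (2/1) × 0.6507 = 1.301 mol
V = nRT/P = 1.301 × 0.08206 × 539 / 0.269 = 213.9 L

214 L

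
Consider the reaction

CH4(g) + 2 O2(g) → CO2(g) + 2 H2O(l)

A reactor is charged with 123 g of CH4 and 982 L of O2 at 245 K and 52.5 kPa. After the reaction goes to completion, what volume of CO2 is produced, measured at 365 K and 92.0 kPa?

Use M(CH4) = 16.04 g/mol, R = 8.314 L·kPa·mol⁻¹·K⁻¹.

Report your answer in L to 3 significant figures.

n(CH4) = 123 / 16.04 = 7.668 mol
n(O2) = PV/RT = (52.5 × 982) / (8.314 × 245) = 25.31 mol
For 7.668 mol CH4, stoichiometry requires (2/1) × 7.668 = 15.34 mol O2; 25.31 mol is available, so CH4 is limiting.
n(CO2) = (1/1) × 7.668 = 7.668 mol
V(CO2) = nRT/P = 7.668 × 8.314 × 365 / 92.0 = 252.9 L

253 L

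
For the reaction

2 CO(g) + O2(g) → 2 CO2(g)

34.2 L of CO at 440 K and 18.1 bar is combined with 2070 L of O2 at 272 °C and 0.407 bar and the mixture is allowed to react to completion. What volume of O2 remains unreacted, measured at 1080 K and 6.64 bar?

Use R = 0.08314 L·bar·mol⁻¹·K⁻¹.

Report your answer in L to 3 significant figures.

137 L

n(CO) = PV/RT = (18.1 × 34.2) / (0.08314 × 440) = 16.92 mol
n(O2) = PV/RT = (0.407 × 2070) / (0.08314 × 545.15) = 18.59 mol
For 16.92 mol CO, stoichiometry requires (1/2) × 16.92 = 8.460 mol O2; 18.59 mol is available, so CO is limiting.
n(O2) consumed = (1/2) × 16.92 = 8.460 mol; remaining = 18.59 − 8.460 = 10.13 mol
V(O2) = nRT/P = 10.13 × 0.08314 × 1080 / 6.64 = 137.0 L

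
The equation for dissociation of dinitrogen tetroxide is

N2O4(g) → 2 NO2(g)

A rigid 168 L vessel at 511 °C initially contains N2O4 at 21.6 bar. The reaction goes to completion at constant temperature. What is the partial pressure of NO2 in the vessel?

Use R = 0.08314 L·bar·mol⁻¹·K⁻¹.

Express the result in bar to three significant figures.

43.2 bar

n(N2O4)₀ = PV/RT = (21.6 × 168) / (0.08314 × 784.15) = 55.66 mol
n(NO2) = (2/1) × 55.66 = 111.3 mol
P(NO2) = nRT/V = 111.3 × 0.08314 × 784.15 / 168 = 43.19 bar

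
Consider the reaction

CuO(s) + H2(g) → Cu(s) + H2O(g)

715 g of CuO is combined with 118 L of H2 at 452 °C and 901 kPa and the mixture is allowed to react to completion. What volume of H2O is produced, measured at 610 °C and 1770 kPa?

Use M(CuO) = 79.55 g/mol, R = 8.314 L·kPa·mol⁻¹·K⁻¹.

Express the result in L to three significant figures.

n(CuO) = 715 / 79.55 = 8.988 mol
n(H2) = PV/RT = (901 × 118) / (8.314 × 725.15) = 17.63 mol
For 8.988 mol CuO, stoichiometry requires (1/1) × 8.988 = 8.988 mol H2; 17.63 mol is available, so CuO is limiting.
n(H2O) = (1/1) × 8.988 = 8.988 mol
V(H2O) = nRT/P = 8.988 × 8.314 × 883.15 / 1770 = 37.29 L

37.3 L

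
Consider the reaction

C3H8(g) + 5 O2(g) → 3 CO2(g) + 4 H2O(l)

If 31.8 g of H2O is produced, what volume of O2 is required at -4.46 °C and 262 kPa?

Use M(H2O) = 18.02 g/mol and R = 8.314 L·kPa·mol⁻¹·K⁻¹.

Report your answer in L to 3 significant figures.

n(H2O) = 31.80 / 18.02 = 1.765 mol
n(O2) = (5/4) × 1.765 = 2.206 mol
V = nRT/P = 2.206 × 8.314 × 268.69 / 262 = 18.81 L

18.8 L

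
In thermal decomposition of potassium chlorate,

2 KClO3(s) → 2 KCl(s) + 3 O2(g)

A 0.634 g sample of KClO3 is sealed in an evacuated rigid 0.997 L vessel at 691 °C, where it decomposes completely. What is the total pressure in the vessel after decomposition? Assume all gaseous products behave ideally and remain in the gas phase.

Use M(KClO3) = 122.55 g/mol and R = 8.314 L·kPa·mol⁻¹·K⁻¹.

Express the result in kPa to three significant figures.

62.4 kPa

n(KClO3) = 0.634 / 122.55 = 0.005173 mol
n(gas produced) = (3/2) × 0.005173 = 0.007759 mol
P = nRT/V = 0.007759 × 8.314 × 964.15 / 0.997 = 62.38 kPa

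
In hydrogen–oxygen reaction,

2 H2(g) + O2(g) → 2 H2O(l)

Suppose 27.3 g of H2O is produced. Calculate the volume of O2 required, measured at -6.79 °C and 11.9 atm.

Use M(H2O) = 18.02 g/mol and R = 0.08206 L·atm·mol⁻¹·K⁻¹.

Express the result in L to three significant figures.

n(H2O) = 27.30 / 18.02 = 1.515 mol
n(O2) = (1/2) × 1.515 = 0.7575 mol
V = nRT/P = 0.7575 × 0.08206 × 266.36 / 11.9 = 1.391 L

1.39 L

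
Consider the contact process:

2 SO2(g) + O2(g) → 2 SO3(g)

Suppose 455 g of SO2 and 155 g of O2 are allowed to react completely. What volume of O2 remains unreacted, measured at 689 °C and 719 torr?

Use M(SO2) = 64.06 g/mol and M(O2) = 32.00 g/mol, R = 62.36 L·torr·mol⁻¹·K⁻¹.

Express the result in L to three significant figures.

n(SO2) = 455 / 64.06 = 7.103 mol
n(O2) = 155 / 32.00 = 4.844 mol
For 7.103 mol SO2, stoichiometry requires (1/2) × 7.103 = 3.551 mol O2; 4.844 mol is available, so SO2 is limiting.
n(O2) consumed = (1/2) × 7.103 = 3.551 mol; remaining = 4.844 − 3.551 = 1.293 mol
V(O2) = nRT/P = 1.293 × 62.36 × 962.15 / 719 = 107.9 L

108 L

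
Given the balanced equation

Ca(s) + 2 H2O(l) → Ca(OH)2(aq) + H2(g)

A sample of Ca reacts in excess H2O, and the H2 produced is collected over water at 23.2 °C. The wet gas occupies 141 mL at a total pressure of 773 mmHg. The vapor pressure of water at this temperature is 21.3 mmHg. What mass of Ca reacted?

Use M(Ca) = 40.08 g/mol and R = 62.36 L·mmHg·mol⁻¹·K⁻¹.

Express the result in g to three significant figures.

P(H2) = 773 − 21.3 = 751.7 mmHg
n(H2) = PV/RT = (751.7 × 0.1410) / (62.36 × 296.35) = 0.005735 mol
n(Ca) = (1/1) × 0.005735 = 0.005735 mol
m(Ca) = 0.005735 × 40.08 = 0.2299 g

0.230 g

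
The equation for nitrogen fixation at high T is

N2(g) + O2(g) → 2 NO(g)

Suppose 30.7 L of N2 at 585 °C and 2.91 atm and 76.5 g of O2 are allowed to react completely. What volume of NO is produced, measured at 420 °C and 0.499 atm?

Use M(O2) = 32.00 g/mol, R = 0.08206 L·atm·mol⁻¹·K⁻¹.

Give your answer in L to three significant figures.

n(N2) = PV/RT = (2.91 × 30.7) / (0.08206 × 858.15) = 1.269 mol
n(O2) = 76.5 / 32.00 = 2.391 mol
For 1.269 mol N2, stoichiometry requires (1/1) × 1.269 = 1.269 mol O2; 2.391 mol is available, so N2 is limiting.
n(NO) = (2/1) × 1.269 = 2.538 mol
V(NO) = nRT/P = 2.538 × 0.08206 × 693.15 / 0.499 = 289.3 L

289 L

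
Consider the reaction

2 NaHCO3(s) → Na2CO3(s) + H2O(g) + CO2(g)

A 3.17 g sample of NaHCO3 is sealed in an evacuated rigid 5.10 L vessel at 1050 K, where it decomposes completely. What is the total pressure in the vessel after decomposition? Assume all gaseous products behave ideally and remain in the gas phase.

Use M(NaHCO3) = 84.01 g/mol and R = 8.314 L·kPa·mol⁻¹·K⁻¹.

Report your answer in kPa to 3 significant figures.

n(NaHCO3) = 3.17 / 84.01 = 0.03773 mol
n(gas produced) = (2/2) × 0.03773 = 0.03773 mol
P = nRT/V = 0.03773 × 8.314 × 1050 / 5.10 = 64.58 kPa

64.6 kPa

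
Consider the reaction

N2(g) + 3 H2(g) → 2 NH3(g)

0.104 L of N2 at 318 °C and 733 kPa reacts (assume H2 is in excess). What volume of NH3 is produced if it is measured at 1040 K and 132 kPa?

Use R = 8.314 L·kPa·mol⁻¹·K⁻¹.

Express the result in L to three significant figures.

n(N2) = PV/RT = (733 × 0.104) / (8.314 × 591.15) = 0.01551 mol
n(NH3) = (2/1) × 0.01551 = 0.03102 mol
V = nRT/P = 0.03102 × 8.314 × 1040 / 132 = 2.032 L

2.03 L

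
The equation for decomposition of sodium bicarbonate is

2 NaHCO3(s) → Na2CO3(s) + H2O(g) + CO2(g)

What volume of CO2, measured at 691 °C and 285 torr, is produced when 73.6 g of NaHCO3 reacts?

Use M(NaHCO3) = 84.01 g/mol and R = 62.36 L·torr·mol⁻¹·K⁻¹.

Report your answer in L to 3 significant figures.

92.4 L

n(NaHCO3) = 73.60 / 84.01 = 0.8761 mol
n(CO2) = (1/2) × 0.8761 = 0.4380 mol
V = nRT/P = 0.4380 × 62.36 × 964.15 / 285 = 92.40 L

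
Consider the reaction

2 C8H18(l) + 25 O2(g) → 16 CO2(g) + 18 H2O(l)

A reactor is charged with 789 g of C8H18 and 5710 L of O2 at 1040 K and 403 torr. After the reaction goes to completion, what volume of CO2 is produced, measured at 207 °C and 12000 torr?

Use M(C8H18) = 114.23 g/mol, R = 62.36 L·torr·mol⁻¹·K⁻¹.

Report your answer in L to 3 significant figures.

n(C8H18) = 789 / 114.23 = 6.907 mol
n(O2) = PV/RT = (403 × 5710) / (62.36 × 1040) = 35.48 mol
For 6.907 mol C8H18, stoichiometry requires (25/2) × 6.907 = 86.34 mol O2; 35.48 mol is available, so O2 is limiting.
n(CO2) = (16/25) × 35.48 = 22.71 mol
V(CO2) = nRT/P = 22.71 × 62.36 × 480.15 / 12000 = 56.67 L

56.7 L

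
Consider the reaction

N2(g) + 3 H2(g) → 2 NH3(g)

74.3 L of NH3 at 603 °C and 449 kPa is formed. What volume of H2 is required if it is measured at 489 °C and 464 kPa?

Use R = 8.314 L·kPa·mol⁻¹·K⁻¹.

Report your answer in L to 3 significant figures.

93.8 L

n(NH3) = PV/RT = (449 × 74.3) / (8.314 × 876.15) = 4.580 mol
n(H2) = (3/2) × 4.580 = 6.870 mol
V = nRT/P = 6.870 × 8.314 × 762.15 / 464 = 93.82 L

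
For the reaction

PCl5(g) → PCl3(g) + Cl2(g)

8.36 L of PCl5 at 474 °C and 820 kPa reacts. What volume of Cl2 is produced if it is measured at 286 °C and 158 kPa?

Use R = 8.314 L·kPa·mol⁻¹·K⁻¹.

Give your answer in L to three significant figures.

n(PCl5) = PV/RT = (820 × 8.36) / (8.314 × 747.15) = 1.104 mol
n(Cl2) = (1/1) × 1.104 = 1.104 mol
V = nRT/P = 1.104 × 8.314 × 559.15 / 158 = 32.48 L

32.5 L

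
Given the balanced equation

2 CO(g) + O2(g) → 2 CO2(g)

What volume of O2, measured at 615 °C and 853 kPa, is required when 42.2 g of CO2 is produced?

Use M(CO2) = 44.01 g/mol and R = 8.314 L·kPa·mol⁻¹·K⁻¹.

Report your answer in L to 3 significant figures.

4.15 L

n(CO2) = 42.20 / 44.01 = 0.9589 mol
n(O2) = (1/2) × 0.9589 = 0.4794 mol
V = nRT/P = 0.4794 × 8.314 × 888.15 / 853 = 4.150 L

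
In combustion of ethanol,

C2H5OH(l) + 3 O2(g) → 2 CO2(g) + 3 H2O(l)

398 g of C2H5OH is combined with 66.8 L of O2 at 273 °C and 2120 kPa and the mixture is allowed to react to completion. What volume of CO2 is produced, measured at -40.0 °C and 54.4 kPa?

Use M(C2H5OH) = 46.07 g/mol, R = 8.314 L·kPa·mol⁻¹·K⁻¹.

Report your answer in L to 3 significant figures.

616 L

n(C2H5OH) = 398 / 46.07 = 8.639 mol
n(O2) = PV/RT = (2120 × 66.8) / (8.314 × 546.15) = 31.19 mol
For 8.639 mol C2H5OH, stoichiometry requires (3/1) × 8.639 = 25.92 mol O2; 31.19 mol is available, so C2H5OH is limiting.
n(CO2) = (2/1) × 8.639 = 17.28 mol
V(CO2) = nRT/P = 17.28 × 8.314 × 233.15 / 54.4 = 615.7 L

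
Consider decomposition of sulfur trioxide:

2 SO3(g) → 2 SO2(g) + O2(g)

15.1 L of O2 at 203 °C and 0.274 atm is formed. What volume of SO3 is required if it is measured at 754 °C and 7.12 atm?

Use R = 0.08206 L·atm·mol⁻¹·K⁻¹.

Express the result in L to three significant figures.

2.51 L

n(O2) = PV/RT = (0.274 × 15.1) / (0.08206 × 476.15) = 0.1059 mol
n(SO3) = (2/1) × 0.1059 = 0.2118 mol
V = nRT/P = 0.2118 × 0.08206 × 1027.15 / 7.12 = 2.507 L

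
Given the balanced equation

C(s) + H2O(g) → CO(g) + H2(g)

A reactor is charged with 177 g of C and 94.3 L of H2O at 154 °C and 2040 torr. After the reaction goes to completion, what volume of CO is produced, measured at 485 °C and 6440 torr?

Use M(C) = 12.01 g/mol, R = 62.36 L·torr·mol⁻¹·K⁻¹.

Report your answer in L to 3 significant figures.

53.0 L

n(C) = 177 / 12.01 = 14.74 mol
n(H2O) = PV/RT = (2040 × 94.3) / (62.36 × 427.15) = 7.222 mol
For 14.74 mol C, stoichiometry requires (1/1) × 14.74 = 14.74 mol H2O; 7.222 mol is available, so H2O is limiting.
n(CO) = (1/1) × 7.222 = 7.222 mol
V(CO) = nRT/P = 7.222 × 62.36 × 758.15 / 6440 = 53.02 L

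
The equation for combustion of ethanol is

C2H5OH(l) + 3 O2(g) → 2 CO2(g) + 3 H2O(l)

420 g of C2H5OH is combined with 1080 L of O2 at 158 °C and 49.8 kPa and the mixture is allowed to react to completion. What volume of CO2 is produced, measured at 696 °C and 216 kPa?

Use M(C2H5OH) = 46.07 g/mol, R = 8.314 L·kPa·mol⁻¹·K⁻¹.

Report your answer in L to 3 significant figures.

373 L

n(C2H5OH) = 420 / 46.07 = 9.117 mol
n(O2) = PV/RT = (49.8 × 1080) / (8.314 × 431.15) = 15.00 mol
For 9.117 mol C2H5OH, stoichiometry requires (3/1) × 9.117 = 27.35 mol O2; 15.00 mol is available, so O2 is limiting.
n(CO2) = (2/3) × 15.00 = 10.00 mol
V(CO2) = nRT/P = 10.00 × 8.314 × 969.15 / 216 = 373.0 L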